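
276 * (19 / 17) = 5244 / 17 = 308.47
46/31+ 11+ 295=9532/31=307.48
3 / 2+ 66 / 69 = 113 / 46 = 2.46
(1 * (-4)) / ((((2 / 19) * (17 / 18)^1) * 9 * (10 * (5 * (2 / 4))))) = -76 / 425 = -0.18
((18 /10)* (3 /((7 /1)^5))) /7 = 27 /588245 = 0.00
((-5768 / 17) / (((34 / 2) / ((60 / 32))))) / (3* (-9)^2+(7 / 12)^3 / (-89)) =-0.15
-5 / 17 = -0.29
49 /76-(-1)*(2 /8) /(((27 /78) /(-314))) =-154675 /684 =-226.13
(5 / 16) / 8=5 / 128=0.04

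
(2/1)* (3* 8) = 48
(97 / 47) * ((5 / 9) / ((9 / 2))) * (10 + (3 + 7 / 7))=13580 / 3807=3.57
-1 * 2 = -2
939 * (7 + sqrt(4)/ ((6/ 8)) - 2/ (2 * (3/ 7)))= 6886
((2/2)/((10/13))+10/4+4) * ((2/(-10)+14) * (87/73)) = 234117/1825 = 128.28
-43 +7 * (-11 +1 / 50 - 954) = -339893 / 50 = -6797.86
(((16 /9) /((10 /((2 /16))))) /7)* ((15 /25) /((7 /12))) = 0.00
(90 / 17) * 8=720 / 17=42.35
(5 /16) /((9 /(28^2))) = 245 /9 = 27.22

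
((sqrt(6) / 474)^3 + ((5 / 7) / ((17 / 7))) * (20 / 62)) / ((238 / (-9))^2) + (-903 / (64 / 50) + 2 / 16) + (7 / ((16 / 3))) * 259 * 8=9 * sqrt(6) / 111710804464 + 481002910091 / 238811104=2014.16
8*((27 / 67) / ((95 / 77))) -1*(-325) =2085257 / 6365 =327.61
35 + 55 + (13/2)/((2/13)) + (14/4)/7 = 531/4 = 132.75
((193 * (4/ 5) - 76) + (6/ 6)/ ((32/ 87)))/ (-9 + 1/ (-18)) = -116811/ 13040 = -8.96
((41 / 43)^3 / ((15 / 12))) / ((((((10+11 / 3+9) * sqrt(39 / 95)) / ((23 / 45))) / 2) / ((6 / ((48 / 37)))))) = 58651771 * sqrt(3705) / 15813942300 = 0.23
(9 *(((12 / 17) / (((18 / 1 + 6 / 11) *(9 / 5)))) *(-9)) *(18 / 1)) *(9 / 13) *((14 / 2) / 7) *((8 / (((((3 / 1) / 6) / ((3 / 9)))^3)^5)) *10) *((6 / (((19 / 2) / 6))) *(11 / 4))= -6343884800 / 156114621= -40.64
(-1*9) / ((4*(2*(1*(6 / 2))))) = -3 / 8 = -0.38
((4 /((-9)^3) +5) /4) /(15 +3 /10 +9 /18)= 18205 /230364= 0.08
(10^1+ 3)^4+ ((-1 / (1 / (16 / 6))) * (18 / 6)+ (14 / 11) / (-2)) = 314076 / 11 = 28552.36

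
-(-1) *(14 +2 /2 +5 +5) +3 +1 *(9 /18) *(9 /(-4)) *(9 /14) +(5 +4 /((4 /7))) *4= 8431 /112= 75.28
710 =710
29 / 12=2.42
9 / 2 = 4.50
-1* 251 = -251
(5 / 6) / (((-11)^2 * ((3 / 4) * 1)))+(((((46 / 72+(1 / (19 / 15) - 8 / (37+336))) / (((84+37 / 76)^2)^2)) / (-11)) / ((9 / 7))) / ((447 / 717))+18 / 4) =8350336944704507829519149 / 1851851530210546319392674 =4.51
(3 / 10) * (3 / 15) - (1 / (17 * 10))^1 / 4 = 199 / 3400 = 0.06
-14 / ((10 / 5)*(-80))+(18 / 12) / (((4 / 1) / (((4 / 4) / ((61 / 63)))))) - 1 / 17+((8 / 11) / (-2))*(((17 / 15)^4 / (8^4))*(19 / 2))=490314689737 / 1182677760000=0.41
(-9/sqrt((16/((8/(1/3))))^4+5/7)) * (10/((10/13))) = -122.53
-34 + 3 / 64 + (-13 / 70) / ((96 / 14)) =-32621 / 960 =-33.98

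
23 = 23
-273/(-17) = 273/17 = 16.06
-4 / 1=-4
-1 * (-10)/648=0.02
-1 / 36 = -0.03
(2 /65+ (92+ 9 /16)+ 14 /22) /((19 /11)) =1066547 /19760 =53.98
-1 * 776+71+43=-662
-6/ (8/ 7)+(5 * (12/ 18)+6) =4.08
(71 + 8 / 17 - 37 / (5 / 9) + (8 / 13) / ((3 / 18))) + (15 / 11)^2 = 1393527 / 133705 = 10.42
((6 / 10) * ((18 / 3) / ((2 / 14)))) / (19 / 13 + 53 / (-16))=-3744 / 275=-13.61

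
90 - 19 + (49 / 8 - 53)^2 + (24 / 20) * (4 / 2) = 726613 / 320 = 2270.67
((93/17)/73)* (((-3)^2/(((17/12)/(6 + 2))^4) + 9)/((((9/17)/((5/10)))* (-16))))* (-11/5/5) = 17.83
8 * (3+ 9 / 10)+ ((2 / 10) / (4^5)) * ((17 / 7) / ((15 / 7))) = 2396177 / 76800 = 31.20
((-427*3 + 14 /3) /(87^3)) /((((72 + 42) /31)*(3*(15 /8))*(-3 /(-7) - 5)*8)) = 830893 /324299557440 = 0.00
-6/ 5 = -1.20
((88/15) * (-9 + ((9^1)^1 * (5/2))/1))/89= 396/445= 0.89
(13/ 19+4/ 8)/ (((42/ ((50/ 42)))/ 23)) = 0.77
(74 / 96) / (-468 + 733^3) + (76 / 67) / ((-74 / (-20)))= 14367004912843 / 46862901252048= 0.31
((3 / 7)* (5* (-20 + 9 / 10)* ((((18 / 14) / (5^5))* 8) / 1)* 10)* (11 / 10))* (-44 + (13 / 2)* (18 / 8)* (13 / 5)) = 13557753 / 1531250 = 8.85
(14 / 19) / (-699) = -0.00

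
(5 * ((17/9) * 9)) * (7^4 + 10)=204935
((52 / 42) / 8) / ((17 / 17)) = 13 / 84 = 0.15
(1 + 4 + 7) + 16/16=13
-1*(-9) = 9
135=135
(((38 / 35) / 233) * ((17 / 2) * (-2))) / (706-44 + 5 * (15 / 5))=-646 / 5520935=-0.00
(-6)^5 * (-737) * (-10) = -57309120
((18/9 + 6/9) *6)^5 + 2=1048578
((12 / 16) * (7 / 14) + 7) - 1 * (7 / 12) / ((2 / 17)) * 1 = 29 / 12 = 2.42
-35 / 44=-0.80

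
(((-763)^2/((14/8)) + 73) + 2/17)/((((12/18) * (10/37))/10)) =627882489/34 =18467132.03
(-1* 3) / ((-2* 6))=1 / 4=0.25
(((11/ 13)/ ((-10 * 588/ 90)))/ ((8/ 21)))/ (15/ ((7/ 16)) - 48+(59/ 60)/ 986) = 732105/ 295305244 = 0.00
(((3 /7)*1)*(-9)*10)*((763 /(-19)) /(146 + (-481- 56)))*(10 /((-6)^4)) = -2725 /89148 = -0.03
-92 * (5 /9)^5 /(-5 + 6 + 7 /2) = -575000 /531441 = -1.08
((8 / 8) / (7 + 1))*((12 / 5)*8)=12 / 5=2.40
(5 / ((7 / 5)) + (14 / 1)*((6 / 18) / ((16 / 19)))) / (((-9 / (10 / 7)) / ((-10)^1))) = 38275 / 2646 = 14.47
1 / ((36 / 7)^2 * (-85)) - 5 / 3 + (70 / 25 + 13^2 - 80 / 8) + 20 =180.13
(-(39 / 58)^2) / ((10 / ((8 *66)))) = -100386 / 4205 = -23.87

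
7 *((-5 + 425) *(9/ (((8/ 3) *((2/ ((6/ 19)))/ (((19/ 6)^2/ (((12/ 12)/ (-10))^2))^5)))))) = 772055526912646484375/ 486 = 1588591619161824041.92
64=64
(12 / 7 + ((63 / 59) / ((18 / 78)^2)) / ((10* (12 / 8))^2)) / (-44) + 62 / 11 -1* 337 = -1355014081 / 4088700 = -331.40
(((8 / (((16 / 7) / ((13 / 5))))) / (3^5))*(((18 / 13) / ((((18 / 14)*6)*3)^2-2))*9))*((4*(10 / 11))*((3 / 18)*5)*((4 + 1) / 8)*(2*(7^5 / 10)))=28824005 / 5176908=5.57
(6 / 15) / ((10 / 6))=6 / 25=0.24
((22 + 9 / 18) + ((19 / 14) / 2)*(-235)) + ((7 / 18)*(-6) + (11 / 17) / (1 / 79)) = -125921 / 1428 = -88.18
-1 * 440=-440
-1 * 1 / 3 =-1 / 3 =-0.33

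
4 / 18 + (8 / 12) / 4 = 7 / 18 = 0.39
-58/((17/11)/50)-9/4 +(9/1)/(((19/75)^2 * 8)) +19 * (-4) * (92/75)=-1954.42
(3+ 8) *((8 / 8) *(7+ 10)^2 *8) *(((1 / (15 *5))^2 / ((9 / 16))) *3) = 406912 / 16875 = 24.11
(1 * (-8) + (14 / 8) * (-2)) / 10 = -23 / 20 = -1.15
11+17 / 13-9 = 3.31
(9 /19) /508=9 /9652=0.00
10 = 10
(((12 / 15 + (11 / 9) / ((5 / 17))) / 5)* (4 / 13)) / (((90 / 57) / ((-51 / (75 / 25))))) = -144058 / 43875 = -3.28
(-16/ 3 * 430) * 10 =-68800/ 3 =-22933.33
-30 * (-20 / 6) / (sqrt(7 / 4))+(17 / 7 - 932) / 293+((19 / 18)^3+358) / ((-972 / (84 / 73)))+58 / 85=-17527322713067 / 6011875530360+200 * sqrt(7) / 7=72.68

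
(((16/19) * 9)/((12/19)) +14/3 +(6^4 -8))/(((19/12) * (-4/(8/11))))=-1648/11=-149.82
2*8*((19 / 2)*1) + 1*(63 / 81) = 1375 / 9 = 152.78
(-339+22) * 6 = -1902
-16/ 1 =-16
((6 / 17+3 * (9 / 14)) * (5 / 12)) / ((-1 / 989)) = -895045 / 952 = -940.17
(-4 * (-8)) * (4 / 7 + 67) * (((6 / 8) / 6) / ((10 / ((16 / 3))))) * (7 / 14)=7568 / 105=72.08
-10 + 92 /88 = -197 /22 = -8.95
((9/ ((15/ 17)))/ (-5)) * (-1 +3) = -102/ 25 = -4.08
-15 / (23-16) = -15 / 7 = -2.14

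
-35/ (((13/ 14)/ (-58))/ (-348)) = -9890160/ 13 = -760781.54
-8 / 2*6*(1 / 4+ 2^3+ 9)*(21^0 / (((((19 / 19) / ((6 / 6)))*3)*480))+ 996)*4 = -32987543 / 20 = -1649377.15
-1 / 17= -0.06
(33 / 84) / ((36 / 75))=0.82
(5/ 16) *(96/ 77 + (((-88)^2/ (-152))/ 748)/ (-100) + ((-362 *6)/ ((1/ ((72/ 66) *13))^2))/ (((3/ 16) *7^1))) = -4552800753883/ 43772960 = -104009.43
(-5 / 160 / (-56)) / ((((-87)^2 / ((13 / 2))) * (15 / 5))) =0.00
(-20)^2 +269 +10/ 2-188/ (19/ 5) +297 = 17509/ 19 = 921.53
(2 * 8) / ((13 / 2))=32 / 13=2.46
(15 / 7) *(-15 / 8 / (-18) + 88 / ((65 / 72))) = 304453 / 1456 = 209.10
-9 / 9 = -1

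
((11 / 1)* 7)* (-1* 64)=-4928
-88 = -88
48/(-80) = -3/5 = -0.60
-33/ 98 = -0.34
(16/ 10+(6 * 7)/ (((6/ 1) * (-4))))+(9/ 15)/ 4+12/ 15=4/ 5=0.80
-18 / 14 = -9 / 7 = -1.29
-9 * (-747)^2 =-5022081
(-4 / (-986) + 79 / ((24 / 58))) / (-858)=-1129487 / 5075928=-0.22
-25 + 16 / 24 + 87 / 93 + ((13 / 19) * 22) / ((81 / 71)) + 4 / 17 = -8084798 / 811053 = -9.97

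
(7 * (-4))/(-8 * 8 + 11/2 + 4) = 56/109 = 0.51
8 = 8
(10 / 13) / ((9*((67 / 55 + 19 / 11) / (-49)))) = -13475 / 9477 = -1.42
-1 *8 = -8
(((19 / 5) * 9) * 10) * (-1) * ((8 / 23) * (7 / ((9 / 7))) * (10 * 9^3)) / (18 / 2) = -12065760 / 23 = -524598.26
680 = 680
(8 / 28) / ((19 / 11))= 22 / 133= 0.17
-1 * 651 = -651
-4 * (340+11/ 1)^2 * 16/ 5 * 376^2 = -1114730532864/ 5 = -222946106572.80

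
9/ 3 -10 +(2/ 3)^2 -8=-131/ 9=-14.56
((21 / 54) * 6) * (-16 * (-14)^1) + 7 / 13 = 20405 / 39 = 523.21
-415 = -415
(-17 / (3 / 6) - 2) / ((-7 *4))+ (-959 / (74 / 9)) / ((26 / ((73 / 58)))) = -3406113 / 781144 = -4.36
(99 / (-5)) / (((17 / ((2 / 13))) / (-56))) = 10.03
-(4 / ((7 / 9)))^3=-46656 / 343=-136.02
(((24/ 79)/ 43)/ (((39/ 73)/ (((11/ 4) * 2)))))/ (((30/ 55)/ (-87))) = -512314/ 44161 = -11.60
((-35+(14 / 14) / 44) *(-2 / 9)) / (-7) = -171 / 154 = -1.11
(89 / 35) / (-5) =-89 / 175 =-0.51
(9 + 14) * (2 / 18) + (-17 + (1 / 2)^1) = -251 / 18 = -13.94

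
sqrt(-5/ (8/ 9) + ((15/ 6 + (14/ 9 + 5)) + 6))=sqrt(1358)/ 12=3.07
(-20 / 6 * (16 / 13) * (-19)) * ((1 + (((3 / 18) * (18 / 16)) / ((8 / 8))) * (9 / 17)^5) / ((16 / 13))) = 2175011605 / 34076568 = 63.83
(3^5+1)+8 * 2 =260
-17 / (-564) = 17 / 564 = 0.03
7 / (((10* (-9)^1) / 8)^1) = -0.62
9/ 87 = 3/ 29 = 0.10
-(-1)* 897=897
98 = 98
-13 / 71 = -0.18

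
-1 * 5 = -5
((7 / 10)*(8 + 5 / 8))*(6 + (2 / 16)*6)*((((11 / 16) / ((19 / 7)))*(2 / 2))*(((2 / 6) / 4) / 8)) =0.11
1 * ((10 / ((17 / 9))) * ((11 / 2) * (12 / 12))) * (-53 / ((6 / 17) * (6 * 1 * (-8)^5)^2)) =-2915 / 25769803776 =-0.00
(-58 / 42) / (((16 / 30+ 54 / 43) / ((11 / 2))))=-68585 / 16156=-4.25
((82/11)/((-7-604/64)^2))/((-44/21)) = -110208/8369449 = -0.01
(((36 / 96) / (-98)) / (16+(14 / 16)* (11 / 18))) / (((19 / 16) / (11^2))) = -52272 / 2216711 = -0.02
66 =66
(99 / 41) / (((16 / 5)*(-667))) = -495 / 437552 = -0.00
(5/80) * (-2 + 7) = 5/16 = 0.31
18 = 18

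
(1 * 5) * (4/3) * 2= 40/3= 13.33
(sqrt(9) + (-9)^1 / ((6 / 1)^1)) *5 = 15 / 2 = 7.50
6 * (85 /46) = 255 /23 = 11.09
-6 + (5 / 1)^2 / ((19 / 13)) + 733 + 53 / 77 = 744.79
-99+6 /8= -393 /4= -98.25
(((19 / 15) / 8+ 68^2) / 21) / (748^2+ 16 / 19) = 10543081 / 26789091840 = 0.00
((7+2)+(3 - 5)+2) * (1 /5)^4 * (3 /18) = 3 /1250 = 0.00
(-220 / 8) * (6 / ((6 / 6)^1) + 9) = -825 / 2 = -412.50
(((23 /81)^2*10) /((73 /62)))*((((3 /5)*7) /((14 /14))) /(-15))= -459172 /2394765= -0.19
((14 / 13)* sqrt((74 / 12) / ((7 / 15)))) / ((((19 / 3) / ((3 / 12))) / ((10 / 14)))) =15* sqrt(2590) / 6916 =0.11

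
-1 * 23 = -23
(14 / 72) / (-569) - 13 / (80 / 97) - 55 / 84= -47081747 / 2867760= -16.42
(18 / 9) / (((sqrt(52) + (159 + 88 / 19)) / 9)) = 118142 / 1071901 - 1444 *sqrt(13) / 1071901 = 0.11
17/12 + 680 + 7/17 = 139093/204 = 681.83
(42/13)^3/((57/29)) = 716184/41743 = 17.16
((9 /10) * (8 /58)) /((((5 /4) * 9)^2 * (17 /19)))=608 /554625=0.00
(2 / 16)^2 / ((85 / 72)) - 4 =-2711 / 680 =-3.99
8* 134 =1072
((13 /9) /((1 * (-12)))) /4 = -13 /432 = -0.03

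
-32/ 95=-0.34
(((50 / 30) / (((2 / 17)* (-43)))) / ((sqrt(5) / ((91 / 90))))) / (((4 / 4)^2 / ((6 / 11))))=-1547* sqrt(5) / 42570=-0.08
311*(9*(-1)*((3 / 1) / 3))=-2799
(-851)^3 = -616295051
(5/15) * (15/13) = 5/13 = 0.38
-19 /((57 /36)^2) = -144 /19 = -7.58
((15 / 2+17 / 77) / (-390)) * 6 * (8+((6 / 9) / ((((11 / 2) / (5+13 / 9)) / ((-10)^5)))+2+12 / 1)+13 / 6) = 11030506381 / 1189188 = 9275.66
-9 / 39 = -3 / 13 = -0.23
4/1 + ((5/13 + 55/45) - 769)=-763.39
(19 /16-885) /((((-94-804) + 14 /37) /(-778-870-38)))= -441071931 /265696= -1660.06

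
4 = 4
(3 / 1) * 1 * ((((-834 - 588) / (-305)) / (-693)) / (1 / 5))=-474 / 4697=-0.10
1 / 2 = 0.50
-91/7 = -13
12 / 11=1.09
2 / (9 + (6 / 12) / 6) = 24 / 109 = 0.22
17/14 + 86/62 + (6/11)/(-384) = 2.60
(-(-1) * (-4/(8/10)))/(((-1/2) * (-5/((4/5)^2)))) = -1.28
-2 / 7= -0.29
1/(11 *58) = 1/638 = 0.00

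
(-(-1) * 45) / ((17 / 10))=450 / 17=26.47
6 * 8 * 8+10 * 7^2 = 874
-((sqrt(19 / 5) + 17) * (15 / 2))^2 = -16470 -765 * sqrt(95) / 2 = -20198.15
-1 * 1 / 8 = -1 / 8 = -0.12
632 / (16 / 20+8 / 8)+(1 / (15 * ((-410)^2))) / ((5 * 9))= 39839700001 / 113467500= 351.11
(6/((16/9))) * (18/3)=81/4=20.25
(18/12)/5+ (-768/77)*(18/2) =-68889/770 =-89.47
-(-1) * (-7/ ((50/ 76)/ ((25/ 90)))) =-133/ 45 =-2.96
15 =15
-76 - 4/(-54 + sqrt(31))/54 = -219256/2885 + 2 * sqrt(31)/77895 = -76.00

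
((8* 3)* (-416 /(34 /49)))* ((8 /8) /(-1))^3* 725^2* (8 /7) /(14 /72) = 755688960000 /17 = 44452291764.71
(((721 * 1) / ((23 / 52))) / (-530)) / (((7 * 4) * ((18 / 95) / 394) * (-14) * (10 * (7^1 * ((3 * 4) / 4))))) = 0.08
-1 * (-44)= 44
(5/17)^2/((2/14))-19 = -5316/289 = -18.39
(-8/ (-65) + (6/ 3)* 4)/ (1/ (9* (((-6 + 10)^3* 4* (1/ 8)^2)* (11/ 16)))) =201.05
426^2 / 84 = 15123 / 7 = 2160.43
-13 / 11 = -1.18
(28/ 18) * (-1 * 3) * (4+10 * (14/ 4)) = -182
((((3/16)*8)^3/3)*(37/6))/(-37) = -3/16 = -0.19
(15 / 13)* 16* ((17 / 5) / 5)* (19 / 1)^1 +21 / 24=124487 / 520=239.40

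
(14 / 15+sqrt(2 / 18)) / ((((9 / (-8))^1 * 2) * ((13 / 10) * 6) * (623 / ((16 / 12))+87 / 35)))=-10640 / 69248439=-0.00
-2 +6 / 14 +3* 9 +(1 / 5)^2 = 4457 / 175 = 25.47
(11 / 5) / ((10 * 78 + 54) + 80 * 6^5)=0.00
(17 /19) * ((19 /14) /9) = 17 /126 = 0.13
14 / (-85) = -14 / 85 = -0.16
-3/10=-0.30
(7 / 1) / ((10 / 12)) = 8.40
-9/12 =-3/4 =-0.75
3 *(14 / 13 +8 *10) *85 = 268770 / 13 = 20674.62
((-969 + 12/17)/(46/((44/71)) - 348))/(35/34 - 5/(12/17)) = -4345704/7438405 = -0.58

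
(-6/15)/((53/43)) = -86/265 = -0.32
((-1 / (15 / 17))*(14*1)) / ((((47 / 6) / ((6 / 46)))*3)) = -476 / 5405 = -0.09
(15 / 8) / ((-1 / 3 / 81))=-3645 / 8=-455.62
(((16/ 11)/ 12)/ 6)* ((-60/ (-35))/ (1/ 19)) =0.66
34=34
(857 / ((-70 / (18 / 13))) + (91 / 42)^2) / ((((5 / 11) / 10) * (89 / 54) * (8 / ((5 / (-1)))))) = 102.26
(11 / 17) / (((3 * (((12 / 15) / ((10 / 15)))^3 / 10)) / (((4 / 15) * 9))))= 1375 / 459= 3.00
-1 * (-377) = 377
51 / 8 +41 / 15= 1093 / 120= 9.11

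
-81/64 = -1.27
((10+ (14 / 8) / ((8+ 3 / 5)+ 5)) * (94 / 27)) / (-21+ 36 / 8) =-129485 / 60588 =-2.14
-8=-8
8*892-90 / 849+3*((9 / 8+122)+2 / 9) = 7505.94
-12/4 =-3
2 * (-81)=-162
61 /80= 0.76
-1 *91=-91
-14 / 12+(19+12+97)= 761 / 6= 126.83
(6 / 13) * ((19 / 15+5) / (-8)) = -47 / 130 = -0.36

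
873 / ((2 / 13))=11349 / 2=5674.50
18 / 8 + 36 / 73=801 / 292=2.74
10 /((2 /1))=5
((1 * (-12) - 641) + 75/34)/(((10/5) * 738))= -22127/50184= -0.44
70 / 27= 2.59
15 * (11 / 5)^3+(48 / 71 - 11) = 265178 / 1775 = 149.40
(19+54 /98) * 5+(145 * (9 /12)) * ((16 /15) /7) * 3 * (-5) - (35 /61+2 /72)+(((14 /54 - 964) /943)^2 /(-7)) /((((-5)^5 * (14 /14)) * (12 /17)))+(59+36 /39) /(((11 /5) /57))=3639686794820806037548 /2597670980282503125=1401.13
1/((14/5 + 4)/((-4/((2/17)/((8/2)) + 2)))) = -20/69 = -0.29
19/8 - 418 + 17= -3189/8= -398.62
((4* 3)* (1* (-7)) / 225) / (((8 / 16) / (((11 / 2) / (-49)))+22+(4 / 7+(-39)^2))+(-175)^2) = -2156 / 185747775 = -0.00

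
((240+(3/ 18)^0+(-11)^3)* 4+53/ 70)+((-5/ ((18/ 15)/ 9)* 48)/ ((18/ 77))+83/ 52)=-21944917/ 1820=-12057.65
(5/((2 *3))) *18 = 15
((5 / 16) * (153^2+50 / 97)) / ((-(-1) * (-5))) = -2270723 / 1552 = -1463.09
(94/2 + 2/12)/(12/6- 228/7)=-1981/1284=-1.54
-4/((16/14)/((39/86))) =-273/172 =-1.59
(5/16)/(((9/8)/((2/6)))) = 0.09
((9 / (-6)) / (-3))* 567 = 567 / 2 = 283.50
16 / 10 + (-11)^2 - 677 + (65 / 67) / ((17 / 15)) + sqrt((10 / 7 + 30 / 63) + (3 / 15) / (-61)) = -3152433 / 5695 + sqrt(78006495) / 6405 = -552.17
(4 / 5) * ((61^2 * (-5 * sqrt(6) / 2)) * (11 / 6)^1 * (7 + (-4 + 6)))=-122793 * sqrt(6)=-300780.19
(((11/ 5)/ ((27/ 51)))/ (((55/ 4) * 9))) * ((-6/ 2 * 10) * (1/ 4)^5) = -17/ 17280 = -0.00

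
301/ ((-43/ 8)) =-56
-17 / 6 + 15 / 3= 13 / 6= 2.17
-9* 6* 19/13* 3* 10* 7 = -215460/13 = -16573.85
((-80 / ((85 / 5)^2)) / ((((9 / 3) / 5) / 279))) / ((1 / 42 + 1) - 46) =1562400 / 545921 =2.86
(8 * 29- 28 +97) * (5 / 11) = 1505 / 11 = 136.82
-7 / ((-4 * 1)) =7 / 4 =1.75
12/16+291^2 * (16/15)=1806543/20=90327.15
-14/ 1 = -14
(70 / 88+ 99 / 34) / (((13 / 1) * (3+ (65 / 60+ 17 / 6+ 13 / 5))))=41595 / 1388101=0.03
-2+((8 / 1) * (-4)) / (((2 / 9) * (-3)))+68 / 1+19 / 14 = 1615 / 14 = 115.36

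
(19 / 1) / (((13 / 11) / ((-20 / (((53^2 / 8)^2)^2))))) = -17121280 / 809375975347693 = -0.00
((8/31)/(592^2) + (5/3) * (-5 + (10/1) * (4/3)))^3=4891876326894944722708729/1825882764850900205568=2679.18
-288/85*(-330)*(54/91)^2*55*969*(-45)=-7819410297600/8281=-944259183.38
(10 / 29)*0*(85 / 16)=0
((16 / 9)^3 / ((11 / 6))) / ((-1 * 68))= -2048 / 45441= -0.05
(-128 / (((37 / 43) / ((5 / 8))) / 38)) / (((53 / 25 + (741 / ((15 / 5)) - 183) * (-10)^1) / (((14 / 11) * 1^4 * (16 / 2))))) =366016000 / 6490429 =56.39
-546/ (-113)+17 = 2467/ 113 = 21.83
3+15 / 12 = 4.25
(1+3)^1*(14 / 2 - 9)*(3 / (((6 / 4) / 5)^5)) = -800000 / 81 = -9876.54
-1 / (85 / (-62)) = 0.73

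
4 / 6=0.67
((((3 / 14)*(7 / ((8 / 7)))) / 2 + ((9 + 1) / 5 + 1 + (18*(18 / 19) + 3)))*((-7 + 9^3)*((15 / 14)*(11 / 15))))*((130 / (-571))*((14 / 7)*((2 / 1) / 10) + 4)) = -430821105 / 31976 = -13473.26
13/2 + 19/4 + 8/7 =347/28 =12.39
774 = 774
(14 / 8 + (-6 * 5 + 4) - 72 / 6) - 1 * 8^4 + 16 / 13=-214813 / 52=-4131.02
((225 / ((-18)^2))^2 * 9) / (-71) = -625 / 10224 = -0.06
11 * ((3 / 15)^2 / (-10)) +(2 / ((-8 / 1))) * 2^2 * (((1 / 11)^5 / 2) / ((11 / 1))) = -9743648 / 221445125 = -0.04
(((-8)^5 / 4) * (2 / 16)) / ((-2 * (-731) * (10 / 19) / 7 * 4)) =-8512 / 3655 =-2.33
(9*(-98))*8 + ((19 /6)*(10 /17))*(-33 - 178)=-379901 /51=-7449.04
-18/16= -9/8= -1.12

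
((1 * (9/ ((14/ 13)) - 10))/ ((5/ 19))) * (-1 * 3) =1311/ 70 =18.73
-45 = -45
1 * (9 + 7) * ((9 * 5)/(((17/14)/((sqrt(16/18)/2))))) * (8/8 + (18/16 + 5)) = 1991.55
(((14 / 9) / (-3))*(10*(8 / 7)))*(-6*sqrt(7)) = 94.07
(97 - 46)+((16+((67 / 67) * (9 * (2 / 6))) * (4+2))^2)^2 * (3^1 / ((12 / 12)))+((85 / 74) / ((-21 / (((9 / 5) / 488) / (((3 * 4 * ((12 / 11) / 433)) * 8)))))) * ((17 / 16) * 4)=4009059.00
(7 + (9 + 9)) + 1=26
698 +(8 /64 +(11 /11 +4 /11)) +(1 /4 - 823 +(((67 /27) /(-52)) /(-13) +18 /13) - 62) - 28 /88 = -73960895 /401544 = -184.19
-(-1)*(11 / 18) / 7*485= 5335 / 126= 42.34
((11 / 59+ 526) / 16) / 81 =31045 / 76464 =0.41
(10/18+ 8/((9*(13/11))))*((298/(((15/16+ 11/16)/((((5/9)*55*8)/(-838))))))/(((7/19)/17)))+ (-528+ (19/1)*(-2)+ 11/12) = -67681950811/17844372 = -3792.90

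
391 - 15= 376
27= 27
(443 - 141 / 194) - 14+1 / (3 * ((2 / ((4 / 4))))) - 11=121475 / 291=417.44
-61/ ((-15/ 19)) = 1159/ 15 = 77.27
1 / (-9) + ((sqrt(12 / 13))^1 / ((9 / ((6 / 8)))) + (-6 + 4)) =-19 / 9 + sqrt(39) / 78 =-2.03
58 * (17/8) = 123.25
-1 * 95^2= -9025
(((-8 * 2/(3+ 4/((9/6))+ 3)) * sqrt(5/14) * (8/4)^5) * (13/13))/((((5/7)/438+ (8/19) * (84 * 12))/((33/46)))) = -52728192 * sqrt(70)/7392571381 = -0.06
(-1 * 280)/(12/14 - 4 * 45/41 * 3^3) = 40180/16887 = 2.38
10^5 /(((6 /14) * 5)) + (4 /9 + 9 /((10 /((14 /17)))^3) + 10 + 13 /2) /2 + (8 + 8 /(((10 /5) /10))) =1032978571691 /22108500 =46723.14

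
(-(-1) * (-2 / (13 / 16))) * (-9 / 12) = 24 / 13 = 1.85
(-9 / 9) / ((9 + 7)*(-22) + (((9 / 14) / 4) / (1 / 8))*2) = 7 / 2446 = 0.00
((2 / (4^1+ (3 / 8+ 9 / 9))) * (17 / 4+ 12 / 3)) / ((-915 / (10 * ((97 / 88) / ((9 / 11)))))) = -1067 / 23607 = -0.05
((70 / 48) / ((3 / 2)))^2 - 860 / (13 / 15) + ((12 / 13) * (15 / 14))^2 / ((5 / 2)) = -10635277535 / 10732176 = -990.97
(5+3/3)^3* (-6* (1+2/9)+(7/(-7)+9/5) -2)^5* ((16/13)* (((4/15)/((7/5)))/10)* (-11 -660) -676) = 259543018271408128/38390625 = 6760583300.52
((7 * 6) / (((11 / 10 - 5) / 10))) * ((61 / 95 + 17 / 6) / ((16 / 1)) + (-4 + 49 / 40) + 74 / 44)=3075695 / 32604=94.33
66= 66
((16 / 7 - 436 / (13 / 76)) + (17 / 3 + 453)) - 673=-753745 / 273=-2760.97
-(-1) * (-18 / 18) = -1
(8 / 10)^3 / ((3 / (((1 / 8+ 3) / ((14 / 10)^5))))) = 0.10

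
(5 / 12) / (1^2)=5 / 12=0.42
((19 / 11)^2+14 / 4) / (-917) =-1569 / 221914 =-0.01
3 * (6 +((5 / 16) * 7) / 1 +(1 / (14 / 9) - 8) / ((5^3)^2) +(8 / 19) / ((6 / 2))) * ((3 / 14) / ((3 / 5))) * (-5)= -830656157 / 18620000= -44.61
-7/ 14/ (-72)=1/ 144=0.01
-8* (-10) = 80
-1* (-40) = 40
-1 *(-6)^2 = -36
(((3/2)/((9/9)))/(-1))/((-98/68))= 51/49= 1.04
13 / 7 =1.86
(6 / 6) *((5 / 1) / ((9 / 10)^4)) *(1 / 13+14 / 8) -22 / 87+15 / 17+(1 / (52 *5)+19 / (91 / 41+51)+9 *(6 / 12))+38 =52677456182023 / 917518977180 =57.41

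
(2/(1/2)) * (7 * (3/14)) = 6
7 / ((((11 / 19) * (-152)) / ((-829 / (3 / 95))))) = 551285 / 264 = 2088.20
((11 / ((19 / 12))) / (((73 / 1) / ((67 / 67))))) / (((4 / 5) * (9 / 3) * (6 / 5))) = 275 / 8322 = 0.03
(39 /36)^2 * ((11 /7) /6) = 1859 /6048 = 0.31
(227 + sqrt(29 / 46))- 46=sqrt(1334) / 46 + 181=181.79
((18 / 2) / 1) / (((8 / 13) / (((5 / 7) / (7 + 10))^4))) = 73125 / 1604271368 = 0.00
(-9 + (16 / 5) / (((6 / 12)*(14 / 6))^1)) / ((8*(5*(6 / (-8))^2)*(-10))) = 73 / 2625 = 0.03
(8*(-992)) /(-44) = 1984 /11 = 180.36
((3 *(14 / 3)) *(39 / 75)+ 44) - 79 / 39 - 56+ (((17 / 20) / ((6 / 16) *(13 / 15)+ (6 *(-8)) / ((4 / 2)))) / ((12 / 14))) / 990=-1233234697 / 182818350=-6.75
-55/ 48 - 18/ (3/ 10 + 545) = -308555/ 261744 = -1.18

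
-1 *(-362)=362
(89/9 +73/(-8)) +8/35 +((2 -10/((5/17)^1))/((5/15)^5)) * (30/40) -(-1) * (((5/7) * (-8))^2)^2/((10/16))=-3565529677/864360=-4125.05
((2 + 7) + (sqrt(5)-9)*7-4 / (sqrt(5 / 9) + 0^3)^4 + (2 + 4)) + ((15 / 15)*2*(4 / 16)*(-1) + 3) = -2923 / 50 + 7*sqrt(5) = -42.81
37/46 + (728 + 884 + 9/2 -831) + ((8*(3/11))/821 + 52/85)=13893526971/17655605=786.92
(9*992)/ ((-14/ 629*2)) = -1403928/ 7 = -200561.14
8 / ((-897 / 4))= -32 / 897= -0.04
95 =95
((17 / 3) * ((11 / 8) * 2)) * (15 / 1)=935 / 4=233.75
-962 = -962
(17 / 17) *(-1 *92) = -92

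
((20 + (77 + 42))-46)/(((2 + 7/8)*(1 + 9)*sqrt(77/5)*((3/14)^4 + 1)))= 2041536*sqrt(385)/48698705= 0.82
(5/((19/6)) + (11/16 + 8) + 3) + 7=6161/304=20.27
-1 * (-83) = 83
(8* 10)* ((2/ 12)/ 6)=20/ 9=2.22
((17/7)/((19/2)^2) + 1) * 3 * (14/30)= 519/361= 1.44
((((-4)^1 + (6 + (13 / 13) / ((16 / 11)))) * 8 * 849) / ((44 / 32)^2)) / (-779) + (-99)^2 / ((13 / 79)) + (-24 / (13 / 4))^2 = 949447196481 / 15929771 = 59602.06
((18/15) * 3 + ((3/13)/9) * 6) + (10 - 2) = 764/65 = 11.75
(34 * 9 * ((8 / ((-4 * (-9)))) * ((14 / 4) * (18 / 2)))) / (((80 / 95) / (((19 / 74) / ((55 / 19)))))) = 7345989 / 32560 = 225.61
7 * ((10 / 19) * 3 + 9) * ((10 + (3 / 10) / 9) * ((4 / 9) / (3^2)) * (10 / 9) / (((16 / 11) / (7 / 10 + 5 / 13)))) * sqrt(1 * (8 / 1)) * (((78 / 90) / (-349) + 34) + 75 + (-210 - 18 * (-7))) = 4775440509763 * sqrt(2) / 3142099350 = 2149.36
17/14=1.21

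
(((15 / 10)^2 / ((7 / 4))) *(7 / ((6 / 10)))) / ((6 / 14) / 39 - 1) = -15.17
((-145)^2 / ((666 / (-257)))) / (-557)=14.57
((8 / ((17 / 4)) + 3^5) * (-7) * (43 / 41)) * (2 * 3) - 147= -7620837 / 697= -10933.77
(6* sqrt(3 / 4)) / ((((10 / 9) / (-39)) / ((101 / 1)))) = -106353* sqrt(3) / 10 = -18420.88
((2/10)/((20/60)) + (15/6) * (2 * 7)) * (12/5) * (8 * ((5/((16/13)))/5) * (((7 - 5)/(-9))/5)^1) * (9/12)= -2314/125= -18.51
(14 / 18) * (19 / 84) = 19 / 108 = 0.18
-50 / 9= -5.56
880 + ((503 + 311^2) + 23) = 98127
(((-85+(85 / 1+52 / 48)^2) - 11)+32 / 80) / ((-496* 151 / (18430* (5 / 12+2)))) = -281484665011 / 64710144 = -4349.93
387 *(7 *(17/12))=15351/4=3837.75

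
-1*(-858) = 858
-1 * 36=-36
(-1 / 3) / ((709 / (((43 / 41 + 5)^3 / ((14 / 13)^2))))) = -644438912 / 7183153383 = -0.09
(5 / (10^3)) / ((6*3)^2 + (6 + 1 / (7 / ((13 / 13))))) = 7 / 462200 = 0.00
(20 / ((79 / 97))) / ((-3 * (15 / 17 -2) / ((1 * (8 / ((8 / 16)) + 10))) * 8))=107185 / 4503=23.80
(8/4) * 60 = 120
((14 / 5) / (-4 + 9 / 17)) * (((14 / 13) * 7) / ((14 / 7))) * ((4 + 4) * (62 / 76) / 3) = -6.62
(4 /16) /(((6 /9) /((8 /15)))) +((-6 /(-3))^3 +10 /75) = 25 /3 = 8.33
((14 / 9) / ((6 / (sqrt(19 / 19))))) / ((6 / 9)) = 7 / 18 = 0.39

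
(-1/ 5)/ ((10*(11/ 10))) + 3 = 164/ 55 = 2.98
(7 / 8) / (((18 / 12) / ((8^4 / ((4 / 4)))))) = 7168 / 3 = 2389.33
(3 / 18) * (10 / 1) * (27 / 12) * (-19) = -285 / 4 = -71.25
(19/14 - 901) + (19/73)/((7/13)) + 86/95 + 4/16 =-174374461/194180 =-898.00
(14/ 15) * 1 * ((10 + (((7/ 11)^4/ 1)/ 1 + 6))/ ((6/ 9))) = 22.63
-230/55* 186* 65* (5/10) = -278070/11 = -25279.09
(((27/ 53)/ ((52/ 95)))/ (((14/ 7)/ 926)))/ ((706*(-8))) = -1187595/ 15565888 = -0.08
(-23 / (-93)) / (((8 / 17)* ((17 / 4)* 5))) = 23 / 930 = 0.02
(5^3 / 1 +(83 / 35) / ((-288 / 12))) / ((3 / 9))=104917 / 280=374.70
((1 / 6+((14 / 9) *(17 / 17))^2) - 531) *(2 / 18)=-85603 / 1458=-58.71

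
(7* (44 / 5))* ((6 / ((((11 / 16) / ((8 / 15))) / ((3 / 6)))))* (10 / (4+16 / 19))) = 34048 / 115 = 296.07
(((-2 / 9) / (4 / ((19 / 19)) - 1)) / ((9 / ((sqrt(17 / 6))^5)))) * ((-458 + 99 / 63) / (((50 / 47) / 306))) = 16394681 * sqrt(102) / 11340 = 14601.25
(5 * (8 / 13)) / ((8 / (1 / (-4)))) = -5 / 52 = -0.10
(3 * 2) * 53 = 318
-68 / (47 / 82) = -5576 / 47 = -118.64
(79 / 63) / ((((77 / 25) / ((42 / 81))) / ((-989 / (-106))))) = 1953275 / 991683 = 1.97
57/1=57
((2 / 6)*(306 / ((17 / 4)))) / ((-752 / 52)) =-78 / 47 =-1.66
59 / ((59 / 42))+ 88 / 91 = 3910 / 91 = 42.97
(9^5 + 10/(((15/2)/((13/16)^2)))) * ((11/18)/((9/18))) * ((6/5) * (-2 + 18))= 1385703.86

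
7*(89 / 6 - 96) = -3409 / 6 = -568.17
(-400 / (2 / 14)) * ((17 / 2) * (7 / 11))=-166600 / 11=-15145.45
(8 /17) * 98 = 784 /17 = 46.12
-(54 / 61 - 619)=37705 / 61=618.11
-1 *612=-612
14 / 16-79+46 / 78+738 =206065 / 312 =660.46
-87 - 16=-103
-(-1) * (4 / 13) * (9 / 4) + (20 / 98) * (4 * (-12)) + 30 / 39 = -5309 / 637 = -8.33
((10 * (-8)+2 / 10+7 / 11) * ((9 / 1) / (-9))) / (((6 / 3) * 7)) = 311 / 55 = 5.65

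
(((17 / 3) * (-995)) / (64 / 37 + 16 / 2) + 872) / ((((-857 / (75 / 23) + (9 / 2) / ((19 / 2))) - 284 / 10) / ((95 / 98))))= -2851042625 / 2923329024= -0.98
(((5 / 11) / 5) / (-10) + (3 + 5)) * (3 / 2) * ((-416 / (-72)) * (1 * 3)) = 11427 / 55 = 207.76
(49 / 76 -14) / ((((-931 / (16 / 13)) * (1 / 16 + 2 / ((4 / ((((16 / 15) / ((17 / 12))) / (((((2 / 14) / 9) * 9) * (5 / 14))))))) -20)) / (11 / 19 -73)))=5426944000 / 53303408431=0.10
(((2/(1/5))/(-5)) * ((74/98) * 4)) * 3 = -888/49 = -18.12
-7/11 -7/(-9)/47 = -2884/4653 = -0.62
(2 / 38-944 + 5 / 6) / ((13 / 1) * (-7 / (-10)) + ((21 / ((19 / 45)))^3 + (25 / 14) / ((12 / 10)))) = -2716904050 / 354472124473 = -0.01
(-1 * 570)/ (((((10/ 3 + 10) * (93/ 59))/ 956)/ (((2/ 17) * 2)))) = -3215028/ 527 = -6100.62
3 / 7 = 0.43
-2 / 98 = -0.02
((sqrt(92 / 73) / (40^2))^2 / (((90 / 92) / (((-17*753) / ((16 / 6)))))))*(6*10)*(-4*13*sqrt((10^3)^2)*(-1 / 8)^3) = -88032477 / 5980160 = -14.72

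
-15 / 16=-0.94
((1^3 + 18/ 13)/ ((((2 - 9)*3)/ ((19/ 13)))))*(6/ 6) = -0.17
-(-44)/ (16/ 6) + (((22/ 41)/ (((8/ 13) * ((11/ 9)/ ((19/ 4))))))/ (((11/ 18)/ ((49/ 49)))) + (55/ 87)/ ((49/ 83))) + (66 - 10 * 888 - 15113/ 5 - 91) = -915508626367/ 76904520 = -11904.48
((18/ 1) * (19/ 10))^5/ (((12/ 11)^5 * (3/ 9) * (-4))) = -290709322415721/ 12800000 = -22711665.81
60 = 60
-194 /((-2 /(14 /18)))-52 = 211 /9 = 23.44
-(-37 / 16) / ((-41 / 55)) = -2035 / 656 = -3.10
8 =8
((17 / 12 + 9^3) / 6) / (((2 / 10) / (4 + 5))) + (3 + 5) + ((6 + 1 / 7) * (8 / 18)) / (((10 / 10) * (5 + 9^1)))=19355737 / 3528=5486.32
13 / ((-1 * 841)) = -13 / 841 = -0.02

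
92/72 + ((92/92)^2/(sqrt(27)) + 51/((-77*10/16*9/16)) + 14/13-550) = -49507093/90090 + sqrt(3)/9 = -549.34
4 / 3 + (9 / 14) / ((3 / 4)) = 46 / 21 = 2.19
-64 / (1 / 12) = -768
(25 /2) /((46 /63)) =1575 /92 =17.12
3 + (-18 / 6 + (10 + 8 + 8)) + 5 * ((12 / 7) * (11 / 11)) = 242 / 7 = 34.57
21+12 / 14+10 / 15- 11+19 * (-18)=-6940 / 21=-330.48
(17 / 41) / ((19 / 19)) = 17 / 41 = 0.41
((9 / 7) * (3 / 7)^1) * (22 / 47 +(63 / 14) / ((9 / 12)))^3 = 758550528 / 5087327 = 149.11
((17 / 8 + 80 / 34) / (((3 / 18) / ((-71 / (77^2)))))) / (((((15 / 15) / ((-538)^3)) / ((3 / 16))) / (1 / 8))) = 1082123804637 / 921536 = 1174261.02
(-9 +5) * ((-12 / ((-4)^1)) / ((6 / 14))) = -28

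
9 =9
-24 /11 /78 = -4 /143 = -0.03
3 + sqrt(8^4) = 67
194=194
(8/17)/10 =4/85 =0.05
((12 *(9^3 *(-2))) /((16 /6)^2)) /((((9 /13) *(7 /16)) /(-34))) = 1933308 /7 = 276186.86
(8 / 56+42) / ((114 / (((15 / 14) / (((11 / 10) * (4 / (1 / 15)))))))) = 1475 / 245784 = 0.01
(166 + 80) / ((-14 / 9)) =-1107 / 7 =-158.14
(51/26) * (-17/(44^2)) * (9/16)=-7803/805376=-0.01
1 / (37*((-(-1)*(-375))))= -1 / 13875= -0.00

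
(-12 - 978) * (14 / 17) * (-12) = 166320 / 17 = 9783.53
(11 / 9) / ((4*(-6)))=-11 / 216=-0.05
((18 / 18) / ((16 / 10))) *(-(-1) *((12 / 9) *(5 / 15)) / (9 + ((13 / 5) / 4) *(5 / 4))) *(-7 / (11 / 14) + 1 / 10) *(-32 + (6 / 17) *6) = 38608 / 5181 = 7.45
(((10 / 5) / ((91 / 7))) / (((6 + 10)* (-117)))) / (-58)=1 / 705744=0.00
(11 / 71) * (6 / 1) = 0.93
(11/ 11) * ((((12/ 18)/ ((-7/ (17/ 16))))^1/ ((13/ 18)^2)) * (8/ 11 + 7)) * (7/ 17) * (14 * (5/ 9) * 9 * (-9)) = 722925/ 1859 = 388.88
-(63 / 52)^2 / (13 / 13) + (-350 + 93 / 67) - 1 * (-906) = 100714957 / 181168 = 555.92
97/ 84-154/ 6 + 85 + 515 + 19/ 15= 576.75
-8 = -8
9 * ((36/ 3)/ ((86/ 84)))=4536/ 43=105.49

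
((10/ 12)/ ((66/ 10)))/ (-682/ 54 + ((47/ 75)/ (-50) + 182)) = 46875/ 62874097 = 0.00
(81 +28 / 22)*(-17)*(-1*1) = 15385 / 11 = 1398.64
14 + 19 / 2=47 / 2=23.50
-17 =-17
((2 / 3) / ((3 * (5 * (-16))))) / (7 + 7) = -1 / 5040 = -0.00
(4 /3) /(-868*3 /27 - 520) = -3 /1387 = -0.00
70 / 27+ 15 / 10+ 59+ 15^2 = 15557 / 54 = 288.09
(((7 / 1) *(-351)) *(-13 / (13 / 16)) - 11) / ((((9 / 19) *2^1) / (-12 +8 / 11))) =-46296578 / 99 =-467642.20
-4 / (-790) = 2 / 395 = 0.01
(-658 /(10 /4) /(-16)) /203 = 47 /580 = 0.08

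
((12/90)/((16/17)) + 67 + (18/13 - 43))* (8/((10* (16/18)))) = 119463/5200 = 22.97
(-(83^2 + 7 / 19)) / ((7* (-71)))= 130898 / 9443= 13.86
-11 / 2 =-5.50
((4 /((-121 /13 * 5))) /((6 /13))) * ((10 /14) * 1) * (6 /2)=-338 /847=-0.40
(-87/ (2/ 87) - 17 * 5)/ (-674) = 7739/ 1348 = 5.74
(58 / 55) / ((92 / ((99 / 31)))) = 261 / 7130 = 0.04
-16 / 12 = -1.33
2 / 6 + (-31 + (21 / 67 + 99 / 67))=-5804 / 201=-28.88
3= 3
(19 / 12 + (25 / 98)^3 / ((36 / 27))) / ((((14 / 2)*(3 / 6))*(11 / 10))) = 90116365 / 217415352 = 0.41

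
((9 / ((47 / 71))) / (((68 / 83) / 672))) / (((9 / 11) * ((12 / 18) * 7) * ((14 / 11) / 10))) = 128349540 / 5593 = 22948.25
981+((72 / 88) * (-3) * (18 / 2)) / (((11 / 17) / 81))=-215910 / 121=-1784.38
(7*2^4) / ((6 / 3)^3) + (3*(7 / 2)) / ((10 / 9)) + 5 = 569 / 20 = 28.45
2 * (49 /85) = 98 /85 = 1.15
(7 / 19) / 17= 7 / 323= 0.02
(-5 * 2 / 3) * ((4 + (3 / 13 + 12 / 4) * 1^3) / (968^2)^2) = -235 / 8560636271616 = -0.00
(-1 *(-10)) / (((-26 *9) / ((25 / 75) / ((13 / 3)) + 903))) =-58700 / 1521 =-38.59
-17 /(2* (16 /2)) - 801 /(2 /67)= -429353 /16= -26834.56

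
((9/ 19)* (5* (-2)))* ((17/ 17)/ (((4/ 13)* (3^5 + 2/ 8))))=-1170/ 18487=-0.06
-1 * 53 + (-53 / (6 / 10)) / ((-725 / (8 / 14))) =-161173 / 3045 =-52.93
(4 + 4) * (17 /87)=136 /87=1.56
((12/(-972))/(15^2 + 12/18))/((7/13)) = -13/127953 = -0.00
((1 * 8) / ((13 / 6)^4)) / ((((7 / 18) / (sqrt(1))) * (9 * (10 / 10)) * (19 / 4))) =82944 / 3798613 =0.02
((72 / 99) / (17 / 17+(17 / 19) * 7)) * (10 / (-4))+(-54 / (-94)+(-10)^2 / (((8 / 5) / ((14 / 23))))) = 1368688 / 35673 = 38.37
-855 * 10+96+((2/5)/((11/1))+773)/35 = -16231433/1925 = -8431.91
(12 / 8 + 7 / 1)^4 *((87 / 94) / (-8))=-7266327 / 12032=-603.92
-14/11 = -1.27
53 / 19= 2.79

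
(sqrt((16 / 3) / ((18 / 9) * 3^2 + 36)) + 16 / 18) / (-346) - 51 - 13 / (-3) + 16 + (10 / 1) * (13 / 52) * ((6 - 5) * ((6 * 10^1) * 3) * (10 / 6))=1119998 / 1557 - sqrt(2) / 1557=719.33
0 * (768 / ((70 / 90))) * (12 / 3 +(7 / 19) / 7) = 0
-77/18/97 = -77/1746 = -0.04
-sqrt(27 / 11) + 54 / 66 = 9 / 11 - 3 * sqrt(33) / 11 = -0.75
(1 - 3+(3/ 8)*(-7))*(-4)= 37/ 2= 18.50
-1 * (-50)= 50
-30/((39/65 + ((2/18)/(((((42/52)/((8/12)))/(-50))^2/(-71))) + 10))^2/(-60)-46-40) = 57419542845000/5750121561830152369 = 0.00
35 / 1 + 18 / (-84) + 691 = 10161 / 14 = 725.79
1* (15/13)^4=50625/28561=1.77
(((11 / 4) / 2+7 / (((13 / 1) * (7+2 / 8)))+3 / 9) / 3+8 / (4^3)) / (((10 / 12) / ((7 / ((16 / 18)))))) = 6.80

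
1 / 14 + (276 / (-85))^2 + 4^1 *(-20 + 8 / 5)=-6370951 / 101150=-62.99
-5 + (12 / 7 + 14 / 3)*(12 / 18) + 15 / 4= 757 / 252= 3.00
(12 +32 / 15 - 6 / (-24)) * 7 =6041 / 60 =100.68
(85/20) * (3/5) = 51/20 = 2.55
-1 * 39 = -39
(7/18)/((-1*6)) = -7/108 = -0.06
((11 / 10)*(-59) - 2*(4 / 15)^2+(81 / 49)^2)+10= -56517919 / 1080450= -52.31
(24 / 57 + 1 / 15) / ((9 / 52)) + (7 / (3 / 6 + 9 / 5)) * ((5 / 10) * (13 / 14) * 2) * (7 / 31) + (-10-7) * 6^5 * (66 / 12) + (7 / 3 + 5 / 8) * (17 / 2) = -21273926749591 / 29261520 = -727027.40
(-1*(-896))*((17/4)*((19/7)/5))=10336/5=2067.20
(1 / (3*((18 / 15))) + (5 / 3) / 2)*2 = 20 / 9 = 2.22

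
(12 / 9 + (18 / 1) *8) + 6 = 454 / 3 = 151.33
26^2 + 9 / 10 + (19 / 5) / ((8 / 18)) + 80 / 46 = 316107 / 460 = 687.19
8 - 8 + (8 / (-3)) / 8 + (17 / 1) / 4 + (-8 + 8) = 47 / 12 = 3.92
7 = 7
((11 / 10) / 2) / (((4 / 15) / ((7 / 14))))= 33 / 32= 1.03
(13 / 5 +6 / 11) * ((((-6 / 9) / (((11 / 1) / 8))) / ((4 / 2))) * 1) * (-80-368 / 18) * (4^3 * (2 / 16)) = 10009088 / 16335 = 612.74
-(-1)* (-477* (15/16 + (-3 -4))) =46269/16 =2891.81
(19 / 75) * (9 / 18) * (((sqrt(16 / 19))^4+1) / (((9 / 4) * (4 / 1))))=617 / 25650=0.02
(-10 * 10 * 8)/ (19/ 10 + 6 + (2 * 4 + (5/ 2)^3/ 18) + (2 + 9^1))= -576000/ 19993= -28.81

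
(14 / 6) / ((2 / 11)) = 77 / 6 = 12.83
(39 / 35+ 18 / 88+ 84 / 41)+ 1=275771 / 63140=4.37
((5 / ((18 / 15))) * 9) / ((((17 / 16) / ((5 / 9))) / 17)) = 1000 / 3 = 333.33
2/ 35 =0.06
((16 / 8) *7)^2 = 196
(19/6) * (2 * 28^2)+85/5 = 14947/3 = 4982.33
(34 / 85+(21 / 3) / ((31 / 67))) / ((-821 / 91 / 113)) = -194.50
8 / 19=0.42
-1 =-1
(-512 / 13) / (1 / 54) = -27648 / 13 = -2126.77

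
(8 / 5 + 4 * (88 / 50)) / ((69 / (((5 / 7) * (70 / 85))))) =144 / 1955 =0.07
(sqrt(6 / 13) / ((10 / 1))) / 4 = sqrt(78) / 520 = 0.02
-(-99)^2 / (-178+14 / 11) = 1331 / 24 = 55.46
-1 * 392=-392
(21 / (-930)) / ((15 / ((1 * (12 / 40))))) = -7 / 15500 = -0.00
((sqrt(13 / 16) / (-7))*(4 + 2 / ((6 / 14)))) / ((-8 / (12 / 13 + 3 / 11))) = 57*sqrt(13) / 1232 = 0.17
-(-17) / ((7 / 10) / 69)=11730 / 7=1675.71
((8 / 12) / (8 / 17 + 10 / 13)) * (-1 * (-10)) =2210 / 411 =5.38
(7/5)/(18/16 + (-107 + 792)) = 56/27445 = 0.00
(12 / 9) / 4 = 1 / 3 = 0.33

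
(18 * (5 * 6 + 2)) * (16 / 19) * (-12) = -110592 / 19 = -5820.63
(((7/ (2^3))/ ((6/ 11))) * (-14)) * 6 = -539/ 4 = -134.75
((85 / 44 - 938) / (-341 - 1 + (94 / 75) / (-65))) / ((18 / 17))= 379263625 / 146726272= 2.58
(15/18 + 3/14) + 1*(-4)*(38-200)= 13630/21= 649.05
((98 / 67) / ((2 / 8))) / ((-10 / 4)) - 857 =-287879 / 335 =-859.34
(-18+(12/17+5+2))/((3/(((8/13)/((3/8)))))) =-11200/1989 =-5.63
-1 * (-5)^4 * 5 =-3125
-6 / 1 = -6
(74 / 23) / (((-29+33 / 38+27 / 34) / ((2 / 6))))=-11951 / 304635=-0.04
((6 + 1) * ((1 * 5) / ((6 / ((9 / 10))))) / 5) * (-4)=-21 / 5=-4.20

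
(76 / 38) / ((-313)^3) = -2 / 30664297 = -0.00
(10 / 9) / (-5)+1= 7 / 9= 0.78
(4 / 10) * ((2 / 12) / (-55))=-1 / 825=-0.00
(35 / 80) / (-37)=-7 / 592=-0.01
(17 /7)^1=17 /7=2.43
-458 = -458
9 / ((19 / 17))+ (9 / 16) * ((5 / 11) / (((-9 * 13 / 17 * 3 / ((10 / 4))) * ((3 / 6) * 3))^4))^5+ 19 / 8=159348361529672592488276516383464017071575668129021249832040810656005 / 15281357067829800667645442897311577424264280130122632157064051469456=10.43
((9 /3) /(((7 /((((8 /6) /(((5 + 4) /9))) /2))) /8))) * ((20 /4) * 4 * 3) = 960 /7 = 137.14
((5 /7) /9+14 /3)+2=425 /63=6.75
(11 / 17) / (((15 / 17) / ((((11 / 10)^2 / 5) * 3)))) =1331 / 2500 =0.53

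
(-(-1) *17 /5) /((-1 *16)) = -17 /80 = -0.21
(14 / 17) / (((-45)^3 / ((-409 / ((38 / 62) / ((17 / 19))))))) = 177506 / 32896125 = 0.01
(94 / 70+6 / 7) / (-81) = -11 / 405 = -0.03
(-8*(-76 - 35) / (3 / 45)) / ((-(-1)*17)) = 13320 / 17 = 783.53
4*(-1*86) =-344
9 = 9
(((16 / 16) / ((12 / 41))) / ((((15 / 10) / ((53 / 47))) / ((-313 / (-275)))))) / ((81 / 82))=27886109 / 9422325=2.96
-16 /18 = -8 /9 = -0.89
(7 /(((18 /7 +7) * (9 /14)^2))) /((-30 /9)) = -4802 /9045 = -0.53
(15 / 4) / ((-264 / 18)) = -45 / 176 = -0.26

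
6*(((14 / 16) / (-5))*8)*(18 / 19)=-756 / 95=-7.96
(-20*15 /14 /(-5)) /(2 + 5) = 30 /49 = 0.61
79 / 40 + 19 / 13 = 1787 / 520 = 3.44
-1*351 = -351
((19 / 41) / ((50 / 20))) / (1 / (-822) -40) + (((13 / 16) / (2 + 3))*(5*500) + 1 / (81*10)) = 887224708903 / 2183956020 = 406.25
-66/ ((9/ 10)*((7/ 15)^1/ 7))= -1100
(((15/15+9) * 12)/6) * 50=1000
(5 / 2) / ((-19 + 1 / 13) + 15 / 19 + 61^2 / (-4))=-2470 / 937003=-0.00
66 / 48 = 11 / 8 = 1.38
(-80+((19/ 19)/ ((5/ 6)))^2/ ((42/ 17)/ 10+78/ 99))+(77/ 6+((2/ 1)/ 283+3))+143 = 1977430373/ 24646470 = 80.23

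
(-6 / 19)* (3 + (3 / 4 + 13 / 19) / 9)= -2161 / 2166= -1.00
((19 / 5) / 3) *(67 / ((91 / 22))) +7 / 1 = 37561 / 1365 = 27.52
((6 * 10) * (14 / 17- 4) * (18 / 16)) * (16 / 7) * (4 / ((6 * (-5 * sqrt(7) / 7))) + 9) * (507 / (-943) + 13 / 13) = -228847680 / 112217 + 3390336 * sqrt(7) / 112217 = -1959.40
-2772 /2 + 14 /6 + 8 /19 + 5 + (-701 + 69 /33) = -1302376 /627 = -2077.15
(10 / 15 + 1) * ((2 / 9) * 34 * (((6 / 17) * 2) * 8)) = 640 / 9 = 71.11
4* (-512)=-2048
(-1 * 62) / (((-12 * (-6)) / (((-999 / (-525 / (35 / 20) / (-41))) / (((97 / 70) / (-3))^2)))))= 551.04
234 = 234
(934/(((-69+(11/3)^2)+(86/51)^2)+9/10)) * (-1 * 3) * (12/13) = 874560240/17519203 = 49.92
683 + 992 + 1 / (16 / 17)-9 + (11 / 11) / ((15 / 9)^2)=666969 / 400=1667.42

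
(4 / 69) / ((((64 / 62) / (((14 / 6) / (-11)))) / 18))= -217 / 1012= -0.21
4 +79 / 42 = 247 / 42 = 5.88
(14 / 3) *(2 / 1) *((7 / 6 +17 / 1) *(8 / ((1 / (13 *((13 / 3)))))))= 2063152 / 27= 76413.04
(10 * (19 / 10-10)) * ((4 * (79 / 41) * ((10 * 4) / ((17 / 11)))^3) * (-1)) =2180369664000 / 201433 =10824292.27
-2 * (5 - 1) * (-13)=104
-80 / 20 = -4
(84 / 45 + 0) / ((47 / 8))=224 / 705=0.32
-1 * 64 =-64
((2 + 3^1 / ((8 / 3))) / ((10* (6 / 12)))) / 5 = 1 / 8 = 0.12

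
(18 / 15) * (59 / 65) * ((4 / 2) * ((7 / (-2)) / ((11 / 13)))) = -9.01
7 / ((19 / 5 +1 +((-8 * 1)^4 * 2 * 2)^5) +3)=5 / 843279729083865216737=0.00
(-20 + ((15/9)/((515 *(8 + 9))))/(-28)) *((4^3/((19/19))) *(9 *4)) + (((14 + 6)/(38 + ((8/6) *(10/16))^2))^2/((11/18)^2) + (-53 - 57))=-18989570088260434/411124870079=-46189.30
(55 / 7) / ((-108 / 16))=-220 / 189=-1.16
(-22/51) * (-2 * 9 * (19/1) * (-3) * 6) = -2655.53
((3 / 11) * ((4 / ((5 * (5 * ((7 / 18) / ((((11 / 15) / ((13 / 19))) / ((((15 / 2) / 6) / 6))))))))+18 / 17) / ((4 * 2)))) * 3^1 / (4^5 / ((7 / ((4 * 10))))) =13816251 / 248934400000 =0.00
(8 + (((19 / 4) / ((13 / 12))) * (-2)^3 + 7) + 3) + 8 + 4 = -66 / 13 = -5.08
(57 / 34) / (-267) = -0.01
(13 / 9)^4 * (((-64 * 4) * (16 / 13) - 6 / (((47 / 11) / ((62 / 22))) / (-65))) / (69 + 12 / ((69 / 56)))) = -1785866602 / 558452637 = -3.20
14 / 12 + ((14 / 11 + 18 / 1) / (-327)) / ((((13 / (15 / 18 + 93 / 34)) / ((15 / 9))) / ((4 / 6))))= 3793027 / 3302046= 1.15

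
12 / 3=4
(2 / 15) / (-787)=-2 / 11805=-0.00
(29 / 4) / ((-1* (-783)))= 1 / 108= 0.01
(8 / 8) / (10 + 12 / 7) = 7 / 82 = 0.09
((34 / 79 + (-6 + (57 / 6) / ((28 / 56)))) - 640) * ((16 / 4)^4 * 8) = -101373952 / 79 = -1283214.58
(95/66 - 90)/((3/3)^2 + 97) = -835/924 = -0.90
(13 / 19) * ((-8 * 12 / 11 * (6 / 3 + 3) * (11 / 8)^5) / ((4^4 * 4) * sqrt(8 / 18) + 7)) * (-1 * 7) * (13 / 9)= 86601515 / 40254464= 2.15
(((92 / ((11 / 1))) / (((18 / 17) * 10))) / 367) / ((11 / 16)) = 6256 / 1998315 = 0.00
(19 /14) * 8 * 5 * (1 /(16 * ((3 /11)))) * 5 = 5225 /84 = 62.20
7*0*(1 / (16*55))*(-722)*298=0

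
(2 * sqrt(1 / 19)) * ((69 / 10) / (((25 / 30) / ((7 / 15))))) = 966 * sqrt(19) / 2375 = 1.77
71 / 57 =1.25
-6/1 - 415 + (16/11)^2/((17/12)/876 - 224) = -119951986483/284915191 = -421.01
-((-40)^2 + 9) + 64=-1545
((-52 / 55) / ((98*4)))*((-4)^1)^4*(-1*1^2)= 1664 / 2695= 0.62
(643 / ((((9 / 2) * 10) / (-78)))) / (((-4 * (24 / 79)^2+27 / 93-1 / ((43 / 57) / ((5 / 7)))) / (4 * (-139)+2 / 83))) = -7487718422036398 / 12394180425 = -604131.79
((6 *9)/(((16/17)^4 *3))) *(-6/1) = -2255067/16384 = -137.64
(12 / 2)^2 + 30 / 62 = 1131 / 31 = 36.48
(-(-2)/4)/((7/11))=11/14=0.79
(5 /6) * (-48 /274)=-20 /137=-0.15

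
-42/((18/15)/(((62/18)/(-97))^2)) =-33635/762129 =-0.04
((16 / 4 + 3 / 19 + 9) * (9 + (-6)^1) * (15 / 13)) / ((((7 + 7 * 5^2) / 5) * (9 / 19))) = 3125 / 1183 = 2.64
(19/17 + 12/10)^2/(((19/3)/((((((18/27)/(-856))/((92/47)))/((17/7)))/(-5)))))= 12768161/459453934000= 0.00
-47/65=-0.72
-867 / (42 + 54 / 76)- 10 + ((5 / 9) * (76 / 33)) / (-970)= -472257686 / 15585669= -30.30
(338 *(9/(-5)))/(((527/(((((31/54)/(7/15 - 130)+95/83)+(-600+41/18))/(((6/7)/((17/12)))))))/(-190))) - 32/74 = -720119450300329/3329559774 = -216280.68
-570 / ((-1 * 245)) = 114 / 49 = 2.33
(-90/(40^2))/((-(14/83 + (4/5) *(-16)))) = -747/167744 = -0.00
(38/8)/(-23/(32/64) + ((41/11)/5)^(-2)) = -31939/297204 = -0.11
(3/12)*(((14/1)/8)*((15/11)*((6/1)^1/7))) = 0.51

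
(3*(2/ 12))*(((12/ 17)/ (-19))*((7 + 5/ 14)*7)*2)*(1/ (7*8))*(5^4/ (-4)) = 5.34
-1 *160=-160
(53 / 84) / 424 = 1 / 672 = 0.00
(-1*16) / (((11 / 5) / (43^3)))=-6360560 / 11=-578232.73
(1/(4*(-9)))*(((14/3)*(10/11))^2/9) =-4900/88209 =-0.06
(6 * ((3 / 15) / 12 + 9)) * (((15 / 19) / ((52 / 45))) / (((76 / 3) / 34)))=3724785 / 75088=49.61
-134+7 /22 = -2941 /22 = -133.68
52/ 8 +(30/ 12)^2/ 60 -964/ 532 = 30593/ 6384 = 4.79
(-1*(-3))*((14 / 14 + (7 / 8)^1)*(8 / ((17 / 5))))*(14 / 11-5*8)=-512.57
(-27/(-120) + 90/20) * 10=189/4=47.25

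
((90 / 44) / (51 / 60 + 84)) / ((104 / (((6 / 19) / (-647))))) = -0.00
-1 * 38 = -38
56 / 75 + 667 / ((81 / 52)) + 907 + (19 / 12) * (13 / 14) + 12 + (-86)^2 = 991729997 / 113400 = 8745.41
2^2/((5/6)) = 4.80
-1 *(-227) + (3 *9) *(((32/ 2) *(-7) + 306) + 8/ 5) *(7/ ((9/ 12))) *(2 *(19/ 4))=468493.40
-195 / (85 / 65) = -2535 / 17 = -149.12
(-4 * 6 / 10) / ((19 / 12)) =-144 / 95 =-1.52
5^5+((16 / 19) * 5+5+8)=59702 / 19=3142.21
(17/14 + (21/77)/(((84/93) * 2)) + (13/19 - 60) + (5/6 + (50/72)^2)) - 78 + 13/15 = -133.77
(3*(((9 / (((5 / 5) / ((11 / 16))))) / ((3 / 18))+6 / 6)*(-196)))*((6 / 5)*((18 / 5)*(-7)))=677905.20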